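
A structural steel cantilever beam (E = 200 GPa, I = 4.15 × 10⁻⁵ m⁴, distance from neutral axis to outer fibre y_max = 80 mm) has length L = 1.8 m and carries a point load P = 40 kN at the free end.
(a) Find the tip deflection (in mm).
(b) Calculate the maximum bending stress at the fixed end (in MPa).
(a) Tip deflection of a cantilever with an end point load: δ = P·L^3 / (3·E·I). Convert P = 40 kN = 40000 N, E = 200 GPa = 2 × 10¹¹ Pa.
  δ = (40000 × 1.8^3) / (3 × (2 × 10¹¹) × (4.15 × 10⁻⁵)) = 0.009369 m = 9.369 mm
(b) Maximum bending moment at the fixed end: M = P·L = 40000 × 1.8 = 72000 N·m. Convert y_max = 80 mm = 0.08 m.
  σ = M·y_max / I = (72000 × 0.08) / (4.15 × 10⁻⁵) = 1.388 × 10⁸ Pa = 138.8 MPa
Final answer: (a) δ = 9.369 mm, (b) σ = 138.8 MPa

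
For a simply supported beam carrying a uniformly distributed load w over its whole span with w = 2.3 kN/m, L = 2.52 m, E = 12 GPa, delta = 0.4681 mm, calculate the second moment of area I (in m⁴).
Model: a simply supported beam carrying a uniformly distributed load w over its whole span, so delta = (5·w·L^4) / (384·E·I).
Solve for I: I = (5·w·L^4) / (384·delta·E).
Convert to SI units:
  w = 2.3 kN/m = 2300 N/m
  E = 12 GPa = 1.2 × 10¹⁰ Pa
  delta = 0.4681 mm = 0.0004681 m
Substitute:
  I = (5 × 2300 × 2.52^4) / (384 × 0.0004681 × (1.2 × 10¹⁰))
  I = 0.000215 m⁴
Final answer: I = 0.000215 m⁴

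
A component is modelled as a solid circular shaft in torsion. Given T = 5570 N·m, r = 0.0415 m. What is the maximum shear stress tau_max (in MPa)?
Model: a solid circular shaft in torsion, so tau_max = (2·T) / (π·r^3).
Substitute:
  tau_max = (2 × 5570) / (π × 0.0415^3)
  tau_max = 4.961 × 10⁷ Pa
Convert: tau_max = 4.961 × 10⁷ Pa = 49.61 MPa
Final answer: tau_max = 49.61 MPa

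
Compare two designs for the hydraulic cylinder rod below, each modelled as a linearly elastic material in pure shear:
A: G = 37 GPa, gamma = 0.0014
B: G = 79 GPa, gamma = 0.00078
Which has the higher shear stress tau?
Model: a linearly elastic material in pure shear, so tau = G·gamma (SI units).
  A: tau = (3.7 × 10¹⁰) × 0.0014 = 5.18 × 10⁷ Pa = 51.8 MPa
  B: tau = (7.9 × 10¹⁰) × 0.00078 = 6.162 × 10⁷ Pa = 61.62 MPa
61.62 MPa > 51.8 MPa, so B is larger.
Final answer: B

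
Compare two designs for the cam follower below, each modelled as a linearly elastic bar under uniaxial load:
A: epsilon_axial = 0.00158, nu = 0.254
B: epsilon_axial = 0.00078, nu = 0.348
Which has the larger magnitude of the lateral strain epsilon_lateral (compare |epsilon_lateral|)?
Model: a linearly elastic bar under uniaxial load, so epsilon_lateral = -nu·epsilon_axial (SI units).
  A: epsilon_lateral = -(0.254 × 0.00158) = -0.0004013
  B: epsilon_lateral = -(0.348 × 0.00078) = -0.0002714
|epsilon_lateral|: A = 0.0004013, B = 0.0002714, so A is larger in magnitude.
Final answer: A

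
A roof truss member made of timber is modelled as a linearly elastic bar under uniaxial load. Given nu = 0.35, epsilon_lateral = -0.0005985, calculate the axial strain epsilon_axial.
Model: a linearly elastic bar under uniaxial load, so epsilon_lateral = -nu·epsilon_axial.
Solve for epsilon_axial: epsilon_axial = -epsilon_lateral / nu.
Substitute:
  epsilon_axial = -(-0.0005985) / 0.35
  epsilon_axial = 0.00171
Final answer: epsilon_axial = 0.00171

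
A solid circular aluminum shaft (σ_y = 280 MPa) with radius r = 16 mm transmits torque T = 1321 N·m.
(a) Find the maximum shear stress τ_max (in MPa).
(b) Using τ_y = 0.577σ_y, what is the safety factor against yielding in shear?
(a) For a solid circular shaft, τ_max = T·r/J with J = π·r^4/2, i.e. τ_max = 2·T / (π·r^3). Convert r = 16 mm = 0.016 m.
  τ_max = (2 × 1321) / (π × 0.016^3) = 2.053 × 10⁸ Pa = 205.3 MPa
(b) τ_y = 0.577 × 280 = 161.56 MPa
  SF = τ_y/τ_max = 161.56 / 205.3 = 0.7869
Final answer: (a) τ_max = 205.3 MPa, (b) SF = 0.7869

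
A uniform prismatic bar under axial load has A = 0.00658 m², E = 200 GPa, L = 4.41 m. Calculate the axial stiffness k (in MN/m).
Model: a uniform prismatic bar under axial load, so k = (A·E) / L.
Convert to SI units:
  E = 200 GPa = 2 × 10¹¹ Pa
Substitute:
  k = (0.00658 × (2 × 10¹¹)) / 4.41
  k = 2.984 × 10⁸ N/m
Convert: k = 2.984 × 10⁸ N/m = 298.4 MN/m
Final answer: k = 298.4 MN/m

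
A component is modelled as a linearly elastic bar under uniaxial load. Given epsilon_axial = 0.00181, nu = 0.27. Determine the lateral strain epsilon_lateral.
Model: a linearly elastic bar under uniaxial load, so epsilon_lateral = -nu·epsilon_axial.
Substitute:
  epsilon_lateral = -(0.27 × 0.00181)
  epsilon_lateral = -0.0004887
Final answer: epsilon_lateral = -0.0004887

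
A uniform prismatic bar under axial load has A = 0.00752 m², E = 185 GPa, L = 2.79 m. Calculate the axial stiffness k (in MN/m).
Model: a uniform prismatic bar under axial load, so k = (A·E) / L.
Convert to SI units:
  E = 185 GPa = 1.85 × 10¹¹ Pa
Substitute:
  k = (0.00752 × (1.85 × 10¹¹)) / 2.79
  k = 4.986 × 10⁸ N/m
Convert: k = 4.986 × 10⁸ N/m = 498.6 MN/m
Final answer: k = 498.6 MN/m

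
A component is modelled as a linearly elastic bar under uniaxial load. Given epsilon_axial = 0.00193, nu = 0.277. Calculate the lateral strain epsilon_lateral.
Model: a linearly elastic bar under uniaxial load, so epsilon_lateral = -nu·epsilon_axial.
Substitute:
  epsilon_lateral = -(0.277 × 0.00193)
  epsilon_lateral = -0.0005346
Final answer: epsilon_lateral = -0.0005346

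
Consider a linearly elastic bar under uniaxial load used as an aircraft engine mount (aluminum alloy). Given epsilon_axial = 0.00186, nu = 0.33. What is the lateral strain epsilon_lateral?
Model: a linearly elastic bar under uniaxial load, so epsilon_lateral = -nu·epsilon_axial.
Substitute:
  epsilon_lateral = -(0.33 × 0.00186)
  epsilon_lateral = -0.0006138
Final answer: epsilon_lateral = -0.0006138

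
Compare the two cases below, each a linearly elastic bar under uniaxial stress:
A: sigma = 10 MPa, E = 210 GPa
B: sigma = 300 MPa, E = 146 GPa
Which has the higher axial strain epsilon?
Model: a linearly elastic bar under uniaxial stress, so epsilon = sigma / E (SI units).
  A: epsilon = (1 × 10⁷) / (2.1 × 10¹¹) = 4.762 × 10⁻⁵
  B: epsilon = (3 × 10⁸) / (1.46 × 10¹¹) = 0.002055
0.002055 > 4.762 × 10⁻⁵, so B is larger.
Final answer: B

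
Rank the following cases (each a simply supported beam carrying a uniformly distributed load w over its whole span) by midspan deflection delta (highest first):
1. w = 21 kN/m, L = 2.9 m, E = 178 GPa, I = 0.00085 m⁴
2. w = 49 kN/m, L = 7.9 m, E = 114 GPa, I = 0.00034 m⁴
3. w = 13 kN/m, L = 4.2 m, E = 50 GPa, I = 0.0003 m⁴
Model: a simply supported beam carrying a uniformly distributed load w over its whole span, so delta = (5·w·L^4) / (384·E·I) (SI units).
  Case 1: delta = (5 × 21000 × 2.9^4) / (384 × (1.78 × 10¹¹) × 0.00085) = 0.0001278 m = 0.1278 mm
  Case 2: delta = (5 × 49000 × 7.9^4) / (384 × (1.14 × 10¹¹) × 0.00034) = 0.06411 m = 64.11 mm
  Case 3: delta = (5 × 13000 × 4.2^4) / (384 × (5 × 10¹⁰) × 0.0003) = 0.003511 m = 3.511 mm
Ordering: 64.11 mm (case 2) > 3.511 mm (case 3) > 0.1278 mm (case 1)
Final answer: 2, 3, 1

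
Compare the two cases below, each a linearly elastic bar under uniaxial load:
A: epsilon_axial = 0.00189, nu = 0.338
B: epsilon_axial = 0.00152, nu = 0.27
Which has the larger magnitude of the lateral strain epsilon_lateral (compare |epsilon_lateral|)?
Model: a linearly elastic bar under uniaxial load, so epsilon_lateral = -nu·epsilon_axial (SI units).
  A: epsilon_lateral = -(0.338 × 0.00189) = -0.0006388
  B: epsilon_lateral = -(0.27 × 0.00152) = -0.0004104
|epsilon_lateral|: A = 0.0006388, B = 0.0004104, so A is larger in magnitude.
Final answer: A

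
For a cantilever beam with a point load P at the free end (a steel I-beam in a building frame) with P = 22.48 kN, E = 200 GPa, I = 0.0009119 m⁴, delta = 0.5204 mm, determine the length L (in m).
Model: a cantilever beam with a point load P at the free end, so delta = (P·L^3) / (3·E·I).
Solve for L: L = ((3·delta·E·I) / P)^(1/3).
Convert to SI units:
  P = 22.48 kN = 22480 N
  E = 200 GPa = 2 × 10¹¹ Pa
  delta = 0.5204 mm = 0.0005204 m
Substitute:
  L = ((3 × 0.0005204 × (2 × 10¹¹) × 0.0009119) / 22480)^(1/3)
  L = 2.331 m
Final answer: L = 2.331 m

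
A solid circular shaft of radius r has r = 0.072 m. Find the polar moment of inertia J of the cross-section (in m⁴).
Model: a solid circular shaft of radius r, so J = (π·r^4) / 2.
Substitute:
  J = (π × 0.072^4) / 2
  J = 4.221 × 10⁻⁵ m⁴
Final answer: J = 4.221 × 10⁻⁵ m⁴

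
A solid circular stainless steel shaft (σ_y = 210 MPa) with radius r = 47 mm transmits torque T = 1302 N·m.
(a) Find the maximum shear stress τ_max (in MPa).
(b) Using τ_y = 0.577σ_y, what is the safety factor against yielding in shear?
(a) For a solid circular shaft, τ_max = T·r/J with J = π·r^4/2, i.e. τ_max = 2·T / (π·r^3). Convert r = 47 mm = 0.047 m.
  τ_max = (2 × 1302) / (π × 0.047^3) = 7.984 × 10⁶ Pa = 7.984 MPa
(b) τ_y = 0.577 × 210 = 121.17 MPa
  SF = τ_y/τ_max = 121.17 / 7.984 = 15.18
Final answer: (a) τ_max = 7.984 MPa, (b) SF = 15.18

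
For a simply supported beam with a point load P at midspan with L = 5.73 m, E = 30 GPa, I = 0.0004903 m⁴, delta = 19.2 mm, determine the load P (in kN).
Model: a simply supported beam with a point load P at midspan, so delta = (P·L^3) / (48·E·I).
Solve for P: P = (48·delta·E·I) / L^3.
Convert to SI units:
  E = 30 GPa = 3 × 10¹⁰ Pa
  delta = 19.2 mm = 0.0192 m
Substitute:
  P = (48 × 0.0192 × (3 × 10¹⁰) × 0.0004903) / 5.73^3
  P = 72050 N
Convert: P = 72050 N = 72.05 kN
Final answer: P = 72.05 kN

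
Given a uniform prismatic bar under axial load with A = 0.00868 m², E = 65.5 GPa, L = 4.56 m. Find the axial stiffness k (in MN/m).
Model: a uniform prismatic bar under axial load, so k = (A·E) / L.
Convert to SI units:
  E = 65.5 GPa = 6.55 × 10¹⁰ Pa
Substitute:
  k = (0.00868 × (6.55 × 10¹⁰)) / 4.56
  k = 1.247 × 10⁸ N/m
Convert: k = 1.247 × 10⁸ N/m = 124.7 MN/m
Final answer: k = 124.7 MN/m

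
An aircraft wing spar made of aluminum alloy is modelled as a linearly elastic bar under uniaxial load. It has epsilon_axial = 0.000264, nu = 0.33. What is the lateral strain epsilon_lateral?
Model: a linearly elastic bar under uniaxial load, so epsilon_lateral = -nu·epsilon_axial.
Substitute:
  epsilon_lateral = -(0.33 × 0.000264)
  epsilon_lateral = -8.712 × 10⁻⁵
Final answer: epsilon_lateral = -8.712 × 10⁻⁵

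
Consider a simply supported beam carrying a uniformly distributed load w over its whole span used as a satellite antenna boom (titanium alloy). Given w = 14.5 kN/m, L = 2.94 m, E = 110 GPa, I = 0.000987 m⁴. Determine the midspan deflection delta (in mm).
Model: a simply supported beam carrying a uniformly distributed load w over its whole span, so delta = (5·w·L^4) / (384·E·I).
Convert to SI units:
  w = 14.5 kN/m = 14500 N/m
  E = 110 GPa = 1.1 × 10¹¹ Pa
Substitute:
  delta = (5 × 14500 × 2.94^4) / (384 × (1.1 × 10¹¹) × 0.000987)
  delta = 0.0001299 m
Convert: delta = 0.0001299 m = 0.1299 mm
Final answer: delta = 0.1299 mm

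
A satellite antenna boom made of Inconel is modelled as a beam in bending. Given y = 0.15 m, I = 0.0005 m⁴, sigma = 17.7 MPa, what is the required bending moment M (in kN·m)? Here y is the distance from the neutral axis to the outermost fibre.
Model: a beam in bending, so sigma = (M·y) / I.
Solve for M: M = (sigma·I) / y.
Convert to SI units:
  sigma = 17.7 MPa = 1.77 × 10⁷ Pa
Substitute:
  M = ((1.77 × 10⁷) × 0.0005) / 0.15
  M = 59000 N·m
Convert: M = 59000 N·m = 59 kN·m
Final answer: M = 59 kN·m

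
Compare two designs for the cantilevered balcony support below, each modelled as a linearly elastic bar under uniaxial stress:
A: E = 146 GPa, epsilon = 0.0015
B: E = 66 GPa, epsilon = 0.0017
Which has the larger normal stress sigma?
Model: a linearly elastic bar under uniaxial stress, so sigma = E·epsilon (SI units).
  A: sigma = (1.46 × 10¹¹) × 0.0015 = 2.19 × 10⁸ Pa = 219 MPa
  B: sigma = (6.6 × 10¹⁰) × 0.0017 = 1.122 × 10⁸ Pa = 112.2 MPa
219 MPa > 112.2 MPa, so A is larger.
Final answer: A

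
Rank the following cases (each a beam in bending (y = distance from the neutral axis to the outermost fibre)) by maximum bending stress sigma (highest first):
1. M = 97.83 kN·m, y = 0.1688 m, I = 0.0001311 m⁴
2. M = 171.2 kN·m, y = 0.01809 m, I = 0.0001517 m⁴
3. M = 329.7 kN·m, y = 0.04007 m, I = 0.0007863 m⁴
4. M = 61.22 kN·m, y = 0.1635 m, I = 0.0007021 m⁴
Model: a beam in bending (y = distance from the neutral axis to the outermost fibre), so sigma = (M·y) / I (SI units).
  Case 1: sigma = (97830 × 0.1688) / 0.0001311 = 1.26 × 10⁸ Pa = 126 MPa
  Case 2: sigma = (171200 × 0.01809) / 0.0001517 = 2.042 × 10⁷ Pa = 20.42 MPa
  Case 3: sigma = (329700 × 0.04007) / 0.0007863 = 1.68 × 10⁷ Pa = 16.8 MPa
  Case 4: sigma = (61220 × 0.1635) / 0.0007021 = 1.426 × 10⁷ Pa = 14.26 MPa
Ordering: 126 MPa (case 1) > 20.42 MPa (case 2) > 16.8 MPa (case 3) > 14.26 MPa (case 4)
Final answer: 1, 2, 3, 4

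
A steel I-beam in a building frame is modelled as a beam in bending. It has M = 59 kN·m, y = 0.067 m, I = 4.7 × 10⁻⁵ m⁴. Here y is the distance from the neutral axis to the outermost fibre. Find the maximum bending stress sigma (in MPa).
Model: a beam in bending, so sigma = (M·y) / I.
Convert to SI units:
  M = 59 kN·m = 59000 N·m
Substitute:
  sigma = (59000 × 0.067) / (4.7 × 10⁻⁵)
  sigma = 8.411 × 10⁷ Pa
Convert: sigma = 8.411 × 10⁷ Pa = 84.11 MPa
Final answer: sigma = 84.11 MPa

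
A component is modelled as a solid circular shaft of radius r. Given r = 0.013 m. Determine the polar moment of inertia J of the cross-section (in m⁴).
Model: a solid circular shaft of radius r, so J = (π·r^4) / 2.
Substitute:
  J = (π × 0.013^4) / 2
  J = 4.486 × 10⁻⁸ m⁴
Final answer: J = 4.486 × 10⁻⁸ m⁴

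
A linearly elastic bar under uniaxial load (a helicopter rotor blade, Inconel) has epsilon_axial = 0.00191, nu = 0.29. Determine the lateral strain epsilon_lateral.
Model: a linearly elastic bar under uniaxial load, so epsilon_lateral = -nu·epsilon_axial.
Substitute:
  epsilon_lateral = -(0.29 × 0.00191)
  epsilon_lateral = -0.0005539
Final answer: epsilon_lateral = -0.0005539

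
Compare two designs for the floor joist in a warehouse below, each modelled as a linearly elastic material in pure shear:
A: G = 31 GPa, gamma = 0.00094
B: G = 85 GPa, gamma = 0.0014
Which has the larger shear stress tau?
Model: a linearly elastic material in pure shear, so tau = G·gamma (SI units).
  A: tau = (3.1 × 10¹⁰) × 0.00094 = 2.914 × 10⁷ Pa = 29.14 MPa
  B: tau = (8.5 × 10¹⁰) × 0.0014 = 1.19 × 10⁸ Pa = 119 MPa
119 MPa > 29.14 MPa, so B is larger.
Final answer: B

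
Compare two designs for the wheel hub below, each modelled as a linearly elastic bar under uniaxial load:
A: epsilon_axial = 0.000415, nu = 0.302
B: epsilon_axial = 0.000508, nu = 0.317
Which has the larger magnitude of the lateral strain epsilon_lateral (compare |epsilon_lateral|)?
Model: a linearly elastic bar under uniaxial load, so epsilon_lateral = -nu·epsilon_axial (SI units).
  A: epsilon_lateral = -(0.302 × 0.000415) = -0.0001253
  B: epsilon_lateral = -(0.317 × 0.000508) = -0.000161
|epsilon_lateral|: A = 0.0001253, B = 0.000161, so B is larger in magnitude.
Final answer: B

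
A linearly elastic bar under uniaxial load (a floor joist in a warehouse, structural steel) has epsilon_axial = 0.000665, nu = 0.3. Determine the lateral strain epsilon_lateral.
Model: a linearly elastic bar under uniaxial load, so epsilon_lateral = -nu·epsilon_axial.
Substitute:
  epsilon_lateral = -(0.3 × 0.000665)
  epsilon_lateral = -0.0001995
Final answer: epsilon_lateral = -0.0001995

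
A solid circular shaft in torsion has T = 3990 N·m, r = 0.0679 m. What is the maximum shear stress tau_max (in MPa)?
Model: a solid circular shaft in torsion, so tau_max = (2·T) / (π·r^3).
Substitute:
  tau_max = (2 × 3990) / (π × 0.0679^3)
  tau_max = 8.114 × 10⁶ Pa
Convert: tau_max = 8.114 × 10⁶ Pa = 8.114 MPa
Final answer: tau_max = 8.114 MPa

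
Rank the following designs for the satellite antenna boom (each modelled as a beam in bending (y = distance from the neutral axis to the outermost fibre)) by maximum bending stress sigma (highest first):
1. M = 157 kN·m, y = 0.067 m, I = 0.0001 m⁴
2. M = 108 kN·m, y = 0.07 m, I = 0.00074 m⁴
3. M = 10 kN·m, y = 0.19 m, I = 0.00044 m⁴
Model: a beam in bending (y = distance from the neutral axis to the outermost fibre), so sigma = (M·y) / I (SI units).
  Case 1: sigma = (157000 × 0.067) / 0.0001 = 1.052 × 10⁸ Pa = 105.2 MPa
  Case 2: sigma = (108000 × 0.07) / 0.00074 = 1.022 × 10⁷ Pa = 10.22 MPa
  Case 3: sigma = (10000 × 0.19) / 0.00044 = 4.318 × 10⁶ Pa = 4.318 MPa
Ordering: 105.2 MPa (case 1) > 10.22 MPa (case 2) > 4.318 MPa (case 3)
Final answer: 1, 2, 3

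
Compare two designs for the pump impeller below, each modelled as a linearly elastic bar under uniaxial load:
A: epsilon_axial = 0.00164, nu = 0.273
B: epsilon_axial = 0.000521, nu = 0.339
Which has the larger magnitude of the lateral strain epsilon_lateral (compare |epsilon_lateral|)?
Model: a linearly elastic bar under uniaxial load, so epsilon_lateral = -nu·epsilon_axial (SI units).
  A: epsilon_lateral = -(0.273 × 0.00164) = -0.0004477
  B: epsilon_lateral = -(0.339 × 0.000521) = -0.0001766
|epsilon_lateral|: A = 0.0004477, B = 0.0001766, so A is larger in magnitude.
Final answer: A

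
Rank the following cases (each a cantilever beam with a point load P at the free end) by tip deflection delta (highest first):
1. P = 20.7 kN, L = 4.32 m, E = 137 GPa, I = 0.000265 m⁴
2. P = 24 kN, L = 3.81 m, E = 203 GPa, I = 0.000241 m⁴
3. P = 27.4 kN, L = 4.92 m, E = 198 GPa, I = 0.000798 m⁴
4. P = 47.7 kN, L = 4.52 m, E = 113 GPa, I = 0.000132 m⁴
Model: a cantilever beam with a point load P at the free end, so delta = (P·L^3) / (3·E·I) (SI units).
  Case 1: delta = (20700 × 4.32^3) / (3 × (1.37 × 10¹¹) × 0.000265) = 0.01532 m = 15.32 mm
  Case 2: delta = (24000 × 3.81^3) / (3 × (2.03 × 10¹¹) × 0.000241) = 0.009044 m = 9.044 mm
  Case 3: delta = (27400 × 4.92^3) / (3 × (1.98 × 10¹¹) × 0.000798) = 0.006884 m = 6.884 mm
  Case 4: delta = (47700 × 4.52^3) / (3 × (1.13 × 10¹¹) × 0.000132) = 0.09844 m = 98.44 mm
Ordering: 98.44 mm (case 4) > 15.32 mm (case 1) > 9.044 mm (case 2) > 6.884 mm (case 3)
Final answer: 4, 1, 2, 3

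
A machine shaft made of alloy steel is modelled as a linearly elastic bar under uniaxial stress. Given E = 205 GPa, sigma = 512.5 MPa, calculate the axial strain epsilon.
Model: a linearly elastic bar under uniaxial stress, so sigma = E·epsilon.
Solve for epsilon: epsilon = sigma / E.
Convert to SI units:
  E = 205 GPa = 2.05 × 10¹¹ Pa
  sigma = 512.5 MPa = 5.125 × 10⁸ Pa
Substitute:
  epsilon = (5.125 × 10⁸) / (2.05 × 10¹¹)
  epsilon = 0.0025
Final answer: epsilon = 0.0025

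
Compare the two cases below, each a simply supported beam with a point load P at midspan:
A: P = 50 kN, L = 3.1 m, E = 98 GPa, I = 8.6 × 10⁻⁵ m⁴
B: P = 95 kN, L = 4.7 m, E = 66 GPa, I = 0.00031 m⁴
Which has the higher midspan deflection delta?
Model: a simply supported beam with a point load P at midspan, so delta = (P·L^3) / (48·E·I) (SI units).
  A: delta = (50000 × 3.1^3) / (48 × (9.8 × 10¹⁰) × (8.6 × 10⁻⁵)) = 0.003682 m = 3.682 mm
  B: delta = (95000 × 4.7^3) / (48 × (6.6 × 10¹⁰) × 0.00031) = 0.01004 m = 10.04 mm
10.04 mm > 3.682 mm, so B is larger.
Final answer: B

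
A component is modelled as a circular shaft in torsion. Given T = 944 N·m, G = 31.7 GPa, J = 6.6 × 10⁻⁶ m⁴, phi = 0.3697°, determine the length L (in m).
Model: a circular shaft in torsion, so phi = (T·L) / (G·J).
Solve for L: L = (phi·G·J) / T.
Convert to SI units:
  G = 31.7 GPa = 3.17 × 10¹⁰ Pa
  phi = 0.3697° = 0.006452 rad
Substitute:
  L = (0.006452 × (3.17 × 10¹⁰) × (6.6 × 10⁻⁶)) / 944
  L = 1.43 m
Final answer: L = 1.43 m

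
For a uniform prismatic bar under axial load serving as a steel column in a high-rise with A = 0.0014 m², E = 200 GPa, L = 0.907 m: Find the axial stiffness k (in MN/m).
Model: a uniform prismatic bar under axial load, so k = (A·E) / L.
Convert to SI units:
  E = 200 GPa = 2 × 10¹¹ Pa
Substitute:
  k = (0.0014 × (2 × 10¹¹)) / 0.907
  k = 3.087 × 10⁸ N/m
Convert: k = 3.087 × 10⁸ N/m = 308.7 MN/m
Final answer: k = 308.7 MN/m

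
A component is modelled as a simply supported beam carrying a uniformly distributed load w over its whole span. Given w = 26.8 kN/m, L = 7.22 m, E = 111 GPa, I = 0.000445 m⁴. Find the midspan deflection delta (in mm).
Model: a simply supported beam carrying a uniformly distributed load w over its whole span, so delta = (5·w·L^4) / (384·E·I).
Convert to SI units:
  w = 26.8 kN/m = 26800 N/m
  E = 111 GPa = 1.11 × 10¹¹ Pa
Substitute:
  delta = (5 × 26800 × 7.22^4) / (384 × (1.11 × 10¹¹) × 0.000445)
  delta = 0.0192 m
Convert: delta = 0.0192 m = 19.2 mm
Final answer: delta = 19.2 mm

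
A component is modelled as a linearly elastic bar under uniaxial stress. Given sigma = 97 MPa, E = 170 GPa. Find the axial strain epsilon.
Model: a linearly elastic bar under uniaxial stress, so epsilon = sigma / E.
Convert to SI units:
  sigma = 97 MPa = 9.7 × 10⁷ Pa
  E = 170 GPa = 1.7 × 10¹¹ Pa
Substitute:
  epsilon = (9.7 × 10⁷) / (1.7 × 10¹¹)
  epsilon = 0.0005706
Final answer: epsilon = 0.0005706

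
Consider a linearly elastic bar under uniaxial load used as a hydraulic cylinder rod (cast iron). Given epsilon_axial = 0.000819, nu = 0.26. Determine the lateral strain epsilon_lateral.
Model: a linearly elastic bar under uniaxial load, so epsilon_lateral = -nu·epsilon_axial.
Substitute:
  epsilon_lateral = -(0.26 × 0.000819)
  epsilon_lateral = -0.0002129
Final answer: epsilon_lateral = -0.0002129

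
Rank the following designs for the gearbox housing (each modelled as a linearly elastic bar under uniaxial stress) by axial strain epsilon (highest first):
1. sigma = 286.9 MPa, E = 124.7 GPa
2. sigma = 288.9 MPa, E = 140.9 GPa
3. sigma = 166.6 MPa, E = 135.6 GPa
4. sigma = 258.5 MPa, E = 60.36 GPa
Model: a linearly elastic bar under uniaxial stress, so epsilon = sigma / E (SI units).
  Case 1: epsilon = (2.869 × 10⁸) / (1.247 × 10¹¹) = 0.002301
  Case 2: epsilon = (2.889 × 10⁸) / (1.409 × 10¹¹) = 0.00205
  Case 3: epsilon = (1.666 × 10⁸) / (1.356 × 10¹¹) = 0.001229
  Case 4: epsilon = (2.585 × 10⁸) / (6.036 × 10¹⁰) = 0.004283
Ordering: 0.004283 (case 4) > 0.002301 (case 1) > 0.00205 (case 2) > 0.001229 (case 3)
Final answer: 4, 1, 2, 3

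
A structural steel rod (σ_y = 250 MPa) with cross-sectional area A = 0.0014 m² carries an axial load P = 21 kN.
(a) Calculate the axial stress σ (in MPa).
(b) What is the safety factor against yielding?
(a) Axial stress σ = P/A. Convert P = 21 kN = 21000 N.
  σ = 21000 / 0.0014 = 1.5 × 10⁷ Pa = 15 MPa
(b) Safety factor SF = σ_y/σ = 250 / 15 = 16.67
Final answer: (a) σ = 15 MPa, (b) SF = 16.67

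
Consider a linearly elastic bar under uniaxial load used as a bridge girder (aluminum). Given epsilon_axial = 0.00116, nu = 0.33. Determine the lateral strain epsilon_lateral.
Model: a linearly elastic bar under uniaxial load, so epsilon_lateral = -nu·epsilon_axial.
Substitute:
  epsilon_lateral = -(0.33 × 0.00116)
  epsilon_lateral = -0.0003828
Final answer: epsilon_lateral = -0.0003828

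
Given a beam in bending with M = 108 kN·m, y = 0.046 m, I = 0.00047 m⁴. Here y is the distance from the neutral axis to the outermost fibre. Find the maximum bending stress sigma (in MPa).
Model: a beam in bending, so sigma = (M·y) / I.
Convert to SI units:
  M = 108 kN·m = 108000 N·m
Substitute:
  sigma = (108000 × 0.046) / 0.00047
  sigma = 1.057 × 10⁷ Pa
Convert: sigma = 1.057 × 10⁷ Pa = 10.57 MPa
Final answer: sigma = 10.57 MPa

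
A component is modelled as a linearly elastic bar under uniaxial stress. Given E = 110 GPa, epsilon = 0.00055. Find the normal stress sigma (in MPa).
Model: a linearly elastic bar under uniaxial stress, so sigma = E·epsilon.
Convert to SI units:
  E = 110 GPa = 1.1 × 10¹¹ Pa
Substitute:
  sigma = (1.1 × 10¹¹) × 0.00055
  sigma = 6.05 × 10⁷ Pa
Convert: sigma = 6.05 × 10⁷ Pa = 60.5 MPa
Final answer: sigma = 60.5 MPa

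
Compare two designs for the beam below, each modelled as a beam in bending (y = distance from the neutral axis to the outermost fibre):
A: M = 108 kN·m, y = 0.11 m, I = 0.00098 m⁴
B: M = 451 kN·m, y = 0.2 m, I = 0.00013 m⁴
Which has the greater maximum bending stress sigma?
Model: a beam in bending (y = distance from the neutral axis to the outermost fibre), so sigma = (M·y) / I (SI units).
  A: sigma = (108000 × 0.11) / 0.00098 = 1.212 × 10⁷ Pa = 12.12 MPa
  B: sigma = (451000 × 0.2) / 0.00013 = 6.938 × 10⁸ Pa = 693.8 MPa
693.8 MPa > 12.12 MPa, so B is larger.
Final answer: B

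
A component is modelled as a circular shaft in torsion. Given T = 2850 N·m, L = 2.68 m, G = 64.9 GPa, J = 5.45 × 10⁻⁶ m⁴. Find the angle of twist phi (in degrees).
Model: a circular shaft in torsion, so phi = (T·L) / (G·J).
Convert to SI units:
  G = 64.9 GPa = 6.49 × 10¹⁰ Pa
Substitute:
  phi = (2850 × 2.68) / ((6.49 × 10¹⁰) × (5.45 × 10⁻⁶))
  phi = 0.02159 rad
Convert to degrees: phi = 0.02159 × 180/π = 1.237°
Final answer: phi = 1.237°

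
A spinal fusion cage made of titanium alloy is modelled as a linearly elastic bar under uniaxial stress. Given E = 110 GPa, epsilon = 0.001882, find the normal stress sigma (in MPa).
Model: a linearly elastic bar under uniaxial stress, so epsilon = sigma / E.
Solve for sigma: sigma = epsilon·E.
Convert to SI units:
  E = 110 GPa = 1.1 × 10¹¹ Pa
Substitute:
  sigma = 0.001882 × (1.1 × 10¹¹)
  sigma = 2.07 × 10⁸ Pa
Convert: sigma = 2.07 × 10⁸ Pa = 207 MPa
Final answer: sigma = 207 MPa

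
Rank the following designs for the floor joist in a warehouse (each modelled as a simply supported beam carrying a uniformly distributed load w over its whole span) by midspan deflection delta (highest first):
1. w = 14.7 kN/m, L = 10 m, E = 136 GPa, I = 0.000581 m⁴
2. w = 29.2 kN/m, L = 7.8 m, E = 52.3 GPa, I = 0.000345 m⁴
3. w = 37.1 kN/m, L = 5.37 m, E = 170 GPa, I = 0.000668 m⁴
Model: a simply supported beam carrying a uniformly distributed load w over its whole span, so delta = (5·w·L^4) / (384·E·I) (SI units).
  Case 1: delta = (5 × 14700 × 10^4) / (384 × (1.36 × 10¹¹) × 0.000581) = 0.02422 m = 24.22 mm
  Case 2: delta = (5 × 29200 × 7.8^4) / (384 × (5.23 × 10¹⁰) × 0.000345) = 0.078 m = 78 mm
  Case 3: delta = (5 × 37100 × 5.37^4) / (384 × (1.7 × 10¹¹) × 0.000668) = 0.003537 m = 3.537 mm
Ordering: 78 mm (case 2) > 24.22 mm (case 1) > 3.537 mm (case 3)
Final answer: 2, 1, 3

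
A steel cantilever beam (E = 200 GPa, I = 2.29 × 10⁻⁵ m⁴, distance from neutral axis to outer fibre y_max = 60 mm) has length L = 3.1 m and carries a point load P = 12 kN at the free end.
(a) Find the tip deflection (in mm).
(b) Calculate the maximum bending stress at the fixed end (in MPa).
(a) Tip deflection of a cantilever with an end point load: δ = P·L^3 / (3·E·I). Convert P = 12 kN = 12000 N, E = 200 GPa = 2 × 10¹¹ Pa.
  δ = (12000 × 3.1^3) / (3 × (2 × 10¹¹) × (2.29 × 10⁻⁵)) = 0.02602 m = 26.02 mm
(b) Maximum bending moment at the fixed end: M = P·L = 12000 × 3.1 = 37200 N·m. Convert y_max = 60 mm = 0.06 m.
  σ = M·y_max / I = (37200 × 0.06) / (2.29 × 10⁻⁵) = 9.747 × 10⁷ Pa = 97.47 MPa
Final answer: (a) δ = 26.02 mm, (b) σ = 97.47 MPa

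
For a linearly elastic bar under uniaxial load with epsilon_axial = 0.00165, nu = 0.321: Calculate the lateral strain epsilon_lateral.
Model: a linearly elastic bar under uniaxial load, so epsilon_lateral = -nu·epsilon_axial.
Substitute:
  epsilon_lateral = -(0.321 × 0.00165)
  epsilon_lateral = -0.0005296
Final answer: epsilon_lateral = -0.0005296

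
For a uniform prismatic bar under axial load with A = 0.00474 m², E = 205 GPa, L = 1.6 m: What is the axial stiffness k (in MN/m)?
Model: a uniform prismatic bar under axial load, so k = (A·E) / L.
Convert to SI units:
  E = 205 GPa = 2.05 × 10¹¹ Pa
Substitute:
  k = (0.00474 × (2.05 × 10¹¹)) / 1.6
  k = 6.073 × 10⁸ N/m
Convert: k = 6.073 × 10⁸ N/m = 607.3 MN/m
Final answer: k = 607.3 MN/m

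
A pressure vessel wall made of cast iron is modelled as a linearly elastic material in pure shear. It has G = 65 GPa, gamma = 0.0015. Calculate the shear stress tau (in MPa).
Model: a linearly elastic material in pure shear, so tau = G·gamma.
Convert to SI units:
  G = 65 GPa = 6.5 × 10¹⁰ Pa
Substitute:
  tau = (6.5 × 10¹⁰) × 0.0015
  tau = 9.75 × 10⁷ Pa
Convert: tau = 9.75 × 10⁷ Pa = 97.5 MPa
Final answer: tau = 97.5 MPa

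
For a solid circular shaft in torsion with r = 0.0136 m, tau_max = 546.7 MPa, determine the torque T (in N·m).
Model: a solid circular shaft in torsion, so tau_max = (2·T) / (π·r^3).
Solve for T: T = (π·tau_max·r^3) / 2.
Convert to SI units:
  tau_max = 546.7 MPa = 5.467 × 10⁸ Pa
Substitute:
  T = (π × (5.467 × 10⁸) × 0.0136^3) / 2
  T = 2160 N·m
Final answer: T = 2160 N·m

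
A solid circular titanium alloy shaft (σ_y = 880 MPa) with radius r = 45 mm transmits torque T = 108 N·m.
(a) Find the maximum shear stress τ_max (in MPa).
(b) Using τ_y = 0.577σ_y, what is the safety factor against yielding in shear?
(a) For a solid circular shaft, τ_max = T·r/J with J = π·r^4/2, i.e. τ_max = 2·T / (π·r^3). Convert r = 45 mm = 0.045 m.
  τ_max = (2 × 108) / (π × 0.045^3) = 754500 Pa = 0.7545 MPa
(b) τ_y = 0.577 × 880 = 507.76 MPa
  SF = τ_y/τ_max = 507.76 / 0.7545 = 673
Final answer: (a) τ_max = 0.7545 MPa, (b) SF = 673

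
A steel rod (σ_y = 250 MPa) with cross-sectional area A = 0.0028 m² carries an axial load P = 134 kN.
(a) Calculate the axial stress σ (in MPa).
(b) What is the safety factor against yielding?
(a) Axial stress σ = P/A. Convert P = 134 kN = 134000 N.
  σ = 134000 / 0.0028 = 4.786 × 10⁷ Pa = 47.86 MPa
(b) Safety factor SF = σ_y/σ = 250 / 47.86 = 5.224
Final answer: (a) σ = 47.86 MPa, (b) SF = 5.224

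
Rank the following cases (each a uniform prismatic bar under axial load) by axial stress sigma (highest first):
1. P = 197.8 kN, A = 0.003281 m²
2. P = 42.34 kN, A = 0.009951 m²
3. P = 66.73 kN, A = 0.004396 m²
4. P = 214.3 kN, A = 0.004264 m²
Model: a uniform prismatic bar under axial load, so sigma = P / A (SI units).
  Case 1: sigma = 197800 / 0.003281 = 6.029 × 10⁷ Pa = 60.29 MPa
  Case 2: sigma = 42340 / 0.009951 = 4.255 × 10⁶ Pa = 4.255 MPa
  Case 3: sigma = 66730 / 0.004396 = 1.518 × 10⁷ Pa = 15.18 MPa
  Case 4: sigma = 214300 / 0.004264 = 5.026 × 10⁷ Pa = 50.26 MPa
Ordering: 60.29 MPa (case 1) > 50.26 MPa (case 4) > 15.18 MPa (case 3) > 4.255 MPa (case 2)
Final answer: 1, 4, 3, 2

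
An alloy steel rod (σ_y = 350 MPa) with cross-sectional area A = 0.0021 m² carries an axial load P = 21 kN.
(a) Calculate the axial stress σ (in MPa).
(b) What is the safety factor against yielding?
(a) Axial stress σ = P/A. Convert P = 21 kN = 21000 N.
  σ = 21000 / 0.0021 = 1 × 10⁷ Pa = 10 MPa
(b) Safety factor SF = σ_y/σ = 350 / 10 = 35
Final answer: (a) σ = 10 MPa, (b) SF = 35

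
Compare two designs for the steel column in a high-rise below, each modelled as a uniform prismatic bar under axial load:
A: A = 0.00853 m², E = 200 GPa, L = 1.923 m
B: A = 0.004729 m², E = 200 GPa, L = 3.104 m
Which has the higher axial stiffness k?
Model: a uniform prismatic bar under axial load, so k = (A·E) / L (SI units).
  A: k = (0.00853 × (2 × 10¹¹)) / 1.923 = 8.872 × 10⁸ N/m = 887.2 MN/m
  B: k = (0.004729 × (2 × 10¹¹)) / 3.104 = 3.047 × 10⁸ N/m = 304.7 MN/m
887.2 MN/m > 304.7 MN/m, so A is larger.
Final answer: A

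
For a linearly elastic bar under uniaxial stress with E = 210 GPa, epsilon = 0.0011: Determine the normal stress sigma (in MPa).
Model: a linearly elastic bar under uniaxial stress, so sigma = E·epsilon.
Convert to SI units:
  E = 210 GPa = 2.1 × 10¹¹ Pa
Substitute:
  sigma = (2.1 × 10¹¹) × 0.0011
  sigma = 2.31 × 10⁸ Pa
Convert: sigma = 2.31 × 10⁸ Pa = 231 MPa
Final answer: sigma = 231 MPa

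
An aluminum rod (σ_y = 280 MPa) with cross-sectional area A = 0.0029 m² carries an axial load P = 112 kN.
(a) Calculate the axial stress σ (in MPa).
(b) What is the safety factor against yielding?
(a) Axial stress σ = P/A. Convert P = 112 kN = 112000 N.
  σ = 112000 / 0.0029 = 3.862 × 10⁷ Pa = 38.62 MPa
(b) Safety factor SF = σ_y/σ = 280 / 38.62 = 7.25
Final answer: (a) σ = 38.62 MPa, (b) SF = 7.25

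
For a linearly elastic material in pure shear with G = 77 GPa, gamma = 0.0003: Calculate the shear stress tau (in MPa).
Model: a linearly elastic material in pure shear, so tau = G·gamma.
Convert to SI units:
  G = 77 GPa = 7.7 × 10¹⁰ Pa
Substitute:
  tau = (7.7 × 10¹⁰) × 0.0003
  tau = 2.31 × 10⁷ Pa
Convert: tau = 2.31 × 10⁷ Pa = 23.1 MPa
Final answer: tau = 23.1 MPa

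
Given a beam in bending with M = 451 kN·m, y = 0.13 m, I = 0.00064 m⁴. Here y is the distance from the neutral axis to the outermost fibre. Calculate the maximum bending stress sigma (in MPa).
Model: a beam in bending, so sigma = (M·y) / I.
Convert to SI units:
  M = 451 kN·m = 451000 N·m
Substitute:
  sigma = (451000 × 0.13) / 0.00064
  sigma = 9.161 × 10⁷ Pa
Convert: sigma = 9.161 × 10⁷ Pa = 91.61 MPa
Final answer: sigma = 91.61 MPa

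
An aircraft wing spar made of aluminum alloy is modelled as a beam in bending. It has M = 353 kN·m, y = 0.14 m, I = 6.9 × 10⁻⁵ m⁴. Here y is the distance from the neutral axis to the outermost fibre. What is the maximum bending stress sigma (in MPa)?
Model: a beam in bending, so sigma = (M·y) / I.
Convert to SI units:
  M = 353 kN·m = 353000 N·m
Substitute:
  sigma = (353000 × 0.14) / (6.9 × 10⁻⁵)
  sigma = 7.162 × 10⁸ Pa
Convert: sigma = 7.162 × 10⁸ Pa = 716.2 MPa
Final answer: sigma = 716.2 MPa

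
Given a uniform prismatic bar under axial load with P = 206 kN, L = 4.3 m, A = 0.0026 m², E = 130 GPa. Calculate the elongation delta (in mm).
Model: a uniform prismatic bar under axial load, so delta = (P·L) / (A·E).
Convert to SI units:
  P = 206 kN = 206000 N
  E = 130 GPa = 1.3 × 10¹¹ Pa
Substitute:
  delta = (206000 × 4.3) / (0.0026 × (1.3 × 10¹¹))
  delta = 0.002621 m
Convert: delta = 0.002621 m = 2.621 mm
Final answer: delta = 2.621 mm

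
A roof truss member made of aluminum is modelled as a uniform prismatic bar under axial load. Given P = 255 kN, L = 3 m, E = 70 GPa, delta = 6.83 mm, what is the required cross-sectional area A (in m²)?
Model: a uniform prismatic bar under axial load, so delta = (P·L) / (A·E).
Solve for A: A = (P·L) / (delta·E).
Convert to SI units:
  P = 255 kN = 255000 N
  E = 70 GPa = 7 × 10¹⁰ Pa
  delta = 6.83 mm = 0.00683 m
Substitute:
  A = (255000 × 3) / (0.00683 × (7 × 10¹⁰))
  A = 0.0016 m²
Final answer: A = 0.0016 m²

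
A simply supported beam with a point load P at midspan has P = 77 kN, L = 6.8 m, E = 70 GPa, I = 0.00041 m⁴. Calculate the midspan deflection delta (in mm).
Model: a simply supported beam with a point load P at midspan, so delta = (P·L^3) / (48·E·I).
Convert to SI units:
  P = 77 kN = 77000 N
  E = 70 GPa = 7 × 10¹⁰ Pa
Substitute:
  delta = (77000 × 6.8^3) / (48 × (7 × 10¹⁰) × 0.00041)
  delta = 0.01757 m
Convert: delta = 0.01757 m = 17.57 mm
Final answer: delta = 17.57 mm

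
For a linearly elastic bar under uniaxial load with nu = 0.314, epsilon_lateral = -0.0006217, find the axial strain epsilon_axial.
Model: a linearly elastic bar under uniaxial load, so epsilon_lateral = -nu·epsilon_axial.
Solve for epsilon_axial: epsilon_axial = -epsilon_lateral / nu.
Substitute:
  epsilon_axial = -(-0.0006217) / 0.314
  epsilon_axial = 0.00198
Final answer: epsilon_axial = 0.00198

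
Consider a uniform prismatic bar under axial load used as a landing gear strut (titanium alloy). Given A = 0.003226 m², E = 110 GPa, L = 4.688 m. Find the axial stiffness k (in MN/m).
Model: a uniform prismatic bar under axial load, so k = (A·E) / L.
Convert to SI units:
  E = 110 GPa = 1.1 × 10¹¹ Pa
Substitute:
  k = (0.003226 × (1.1 × 10¹¹)) / 4.688
  k = 7.57 × 10⁷ N/m
Convert: k = 7.57 × 10⁷ N/m = 75.7 MN/m
Final answer: k = 75.7 MN/m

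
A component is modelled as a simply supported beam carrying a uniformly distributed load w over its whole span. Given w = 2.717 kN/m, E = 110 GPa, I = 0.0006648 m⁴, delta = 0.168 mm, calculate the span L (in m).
Model: a simply supported beam carrying a uniformly distributed load w over its whole span, so delta = (5·w·L^4) / (384·E·I).
Solve for L: L = ((384·delta·E·I) / (5·w))^(1/4).
Convert to SI units:
  w = 2.717 kN/m = 2717 N/m
  E = 110 GPa = 1.1 × 10¹¹ Pa
  delta = 0.168 mm = 0.000168 m
Substitute:
  L = ((384 × 0.000168 × (1.1 × 10¹¹) × 0.0006648) / (5 × 2717))^(1/4)
  L = 4.317 m
Final answer: L = 4.317 m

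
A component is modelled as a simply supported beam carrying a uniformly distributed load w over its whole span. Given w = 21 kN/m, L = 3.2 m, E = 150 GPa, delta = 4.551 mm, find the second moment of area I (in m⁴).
Model: a simply supported beam carrying a uniformly distributed load w over its whole span, so delta = (5·w·L^4) / (384·E·I).
Solve for I: I = (5·w·L^4) / (384·delta·E).
Convert to SI units:
  w = 21 kN/m = 21000 N/m
  E = 150 GPa = 1.5 × 10¹¹ Pa
  delta = 4.551 mm = 0.004551 m
Substitute:
  I = (5 × 21000 × 3.2^4) / (384 × 0.004551 × (1.5 × 10¹¹))
  I = 4.2 × 10⁻⁵ m⁴
Final answer: I = 4.2 × 10⁻⁵ m⁴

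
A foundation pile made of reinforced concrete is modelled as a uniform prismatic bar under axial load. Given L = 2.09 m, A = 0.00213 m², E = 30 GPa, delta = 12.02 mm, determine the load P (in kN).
Model: a uniform prismatic bar under axial load, so delta = (P·L) / (A·E).
Solve for P: P = (delta·A·E) / L.
Convert to SI units:
  E = 30 GPa = 3 × 10¹⁰ Pa
  delta = 12.02 mm = 0.01202 m
Substitute:
  P = (0.01202 × 0.00213 × (3 × 10¹⁰)) / 2.09
  P = 367500 N
Convert: P = 367500 N = 367.5 kN
Final answer: P = 367.5 kN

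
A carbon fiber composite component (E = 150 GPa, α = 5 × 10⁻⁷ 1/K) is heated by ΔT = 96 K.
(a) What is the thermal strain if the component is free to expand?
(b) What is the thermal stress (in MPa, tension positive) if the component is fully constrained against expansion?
(a) Free thermal strain ε_th = α·ΔT = (5 × 10⁻⁷) × 96 = 4.8 × 10⁻⁵
(b) Fully constrained, the expansion is suppressed, so σ = -E·α·ΔT. Convert E = 150 GPa = 1.5 × 10¹¹ Pa.
  σ = -(1.5 × 10¹¹) × (5 × 10⁻⁷) × 96 = -7.2 × 10⁶ Pa = -7.2 MPa (compressive)
Final answer: (a) ε_th = 4.8 × 10⁻⁵, (b) σ = -7.2 MPa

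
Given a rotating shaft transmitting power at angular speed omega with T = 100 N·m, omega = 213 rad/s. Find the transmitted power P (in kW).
Model: a rotating shaft transmitting power at angular speed omega, so P = T·omega.
Substitute:
  P = 100 × 213
  P = 21300 W
Convert: P = 21300 W = 21.3 kW
Final answer: P = 21.3 kW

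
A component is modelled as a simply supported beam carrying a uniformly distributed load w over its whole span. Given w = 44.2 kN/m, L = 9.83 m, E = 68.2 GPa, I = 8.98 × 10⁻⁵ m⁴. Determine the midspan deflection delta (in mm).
Model: a simply supported beam carrying a uniformly distributed load w over its whole span, so delta = (5·w·L^4) / (384·E·I).
Convert to SI units:
  w = 44.2 kN/m = 44200 N/m
  E = 68.2 GPa = 6.82 × 10¹⁰ Pa
Substitute:
  delta = (5 × 44200 × 9.83^4) / (384 × (6.82 × 10¹⁰) × (8.98 × 10⁻⁵))
  delta = 0.8774 m
Convert: delta = 0.8774 m = 877.4 mm
Final answer: delta = 877.4 mm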